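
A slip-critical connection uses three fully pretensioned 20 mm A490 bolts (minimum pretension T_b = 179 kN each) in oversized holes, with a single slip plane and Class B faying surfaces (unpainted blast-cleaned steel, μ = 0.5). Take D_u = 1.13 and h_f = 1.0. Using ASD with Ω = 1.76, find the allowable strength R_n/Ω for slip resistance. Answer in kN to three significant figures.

172 kN

R_n = μ · D_u · h_f · T_b · n_s · n_b = 0.5 × 1.13 × 1.0 × 179 × 1 × 3 = 303.4 kN.
Allowable strength R_n/Ω = 303.4 / 1.76 = 172 kN.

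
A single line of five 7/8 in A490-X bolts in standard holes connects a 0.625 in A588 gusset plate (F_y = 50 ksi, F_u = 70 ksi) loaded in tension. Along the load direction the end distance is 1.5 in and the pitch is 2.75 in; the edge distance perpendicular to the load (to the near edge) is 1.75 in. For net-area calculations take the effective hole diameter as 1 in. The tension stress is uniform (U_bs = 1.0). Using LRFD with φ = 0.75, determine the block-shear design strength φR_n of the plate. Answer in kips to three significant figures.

Shear plane L_v = 1.5 + 4·2.75 = 12.5 in; A_gv = 12.5 × 0.625 = 7.812 in².
A_nv = (12.5 − 4.5·1) × 0.625 = 5 in².
A_nt = (1.75 − 0.5·1) × 0.625 = 0.7812 in².
0.6 F_u A_nv = 210 kips; 0.6 F_y A_gv = 234.4 kips → shear rupture governs the shear term.
R_n = 210 + 1.0 × 70 × 0.7812 = 264.7 kips.
Design strength φR_n = 0.75 × 264.7 = 199 kips.

199 kips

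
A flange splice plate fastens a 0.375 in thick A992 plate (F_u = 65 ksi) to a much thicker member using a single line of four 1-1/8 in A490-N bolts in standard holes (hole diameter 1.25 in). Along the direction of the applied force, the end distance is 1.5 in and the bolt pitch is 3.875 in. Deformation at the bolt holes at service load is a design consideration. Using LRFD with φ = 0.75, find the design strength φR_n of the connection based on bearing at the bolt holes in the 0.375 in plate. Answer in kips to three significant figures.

167 kips

Per bolt r_n = 1.2 l_c t F_u ≤ 2.4 d t F_u; upper limit = 2.4 × 1.125 × 0.375 × 65 = 65.81 kips.
Edge bolt: l_c = 1.5 − 1.25/2 = 0.875 in → 1.2 × 0.875 × 0.375 × 65 = 25.59 → r_n = 25.59 kips.
Interior bolts: l_c = 3.875 − 1.25 = 2.625 in → 1.2 × 2.625 × 0.375 × 65 = 76.78 → r_n = 65.81 kips.
R_n = 1 × 25.59 + 3 × 65.81 = 223 kips.
Design strength φR_n = 0.75 × 223 = 167 kips.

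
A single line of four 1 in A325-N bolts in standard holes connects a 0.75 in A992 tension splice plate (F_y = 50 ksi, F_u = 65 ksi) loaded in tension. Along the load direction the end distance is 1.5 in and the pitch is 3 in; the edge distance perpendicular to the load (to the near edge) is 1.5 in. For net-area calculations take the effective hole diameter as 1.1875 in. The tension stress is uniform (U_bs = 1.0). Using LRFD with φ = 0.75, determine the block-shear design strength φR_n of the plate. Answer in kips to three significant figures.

172 kips

Shear plane L_v = 1.5 + 3·3 = 10.5 in; A_gv = 10.5 × 0.75 = 7.875 in².
A_nv = (10.5 − 3.5·1.1875) × 0.75 = 4.758 in².
A_nt = (1.5 − 0.5·1.1875) × 0.75 = 0.6797 in².
0.6 F_u A_nv = 185.6 kips; 0.6 F_y A_gv = 236.2 kips → shear rupture governs the shear term.
R_n = 185.6 + 1.0 × 65 × 0.6797 = 229.7 kips.
Design strength φR_n = 0.75 × 229.7 = 172 kips.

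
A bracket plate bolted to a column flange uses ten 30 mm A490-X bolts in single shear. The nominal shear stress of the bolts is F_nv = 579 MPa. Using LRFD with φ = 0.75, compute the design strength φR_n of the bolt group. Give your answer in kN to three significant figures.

3070 kN

A_b = π × 30² / 4 = 706.9 mm².
R_n = F_nv · A_b · n · n_s = 579 × 706.9 × 10 × 1 / 1000 = 4093 kN.
Design strength φR_n = 0.75 × 4093 = 3070 kN.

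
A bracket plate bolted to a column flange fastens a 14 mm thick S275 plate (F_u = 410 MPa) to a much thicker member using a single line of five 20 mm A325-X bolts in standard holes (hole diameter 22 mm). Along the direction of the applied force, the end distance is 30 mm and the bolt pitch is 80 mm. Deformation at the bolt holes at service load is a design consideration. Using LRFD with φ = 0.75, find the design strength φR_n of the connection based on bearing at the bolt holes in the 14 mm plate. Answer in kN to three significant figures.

925 kN

Per bolt r_n = 1.2 l_c t F_u ≤ 2.4 d t F_u; upper limit = 2.4 × 20 × 14 × 410 / 1000 = 275.5 kN.
Edge bolt: l_c = 30 − 22/2 = 19 mm → 1.2 × 19 × 14 × 410 / 1000 = 130.9 → r_n = 130.9 kN.
Interior bolts: l_c = 80 − 22 = 58 mm → 1.2 × 58 × 14 × 410 / 1000 = 399.5 → r_n = 275.5 kN.
R_n = 1 × 130.9 + 4 × 275.5 = 1233 kN.
Design strength φR_n = 0.75 × 1233 = 925 kN.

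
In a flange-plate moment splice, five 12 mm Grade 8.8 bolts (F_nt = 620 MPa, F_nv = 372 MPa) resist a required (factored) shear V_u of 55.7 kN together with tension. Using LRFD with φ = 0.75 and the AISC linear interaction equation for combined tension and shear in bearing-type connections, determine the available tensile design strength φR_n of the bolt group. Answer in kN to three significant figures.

249 kN

A_b = π·12²/4 = 113.1 mm²; f_rv = 55.7 × 1000 / (5 × 113.1) = 98.5 MPa.
F'_nt = 1.3 F_nt − (F_nt / φF_nv) f_rv = 1.3·620 − (620/(0.75·372))·98.5 = 587.1 MPa, capped at F_nt → F'_nt = 587.1 MPa.
R_n = F'_nt · A_b · n = 587.1 × 113.1 × 5 / 1000 = 332 kN.
Design strength φR_n = 0.75 × 332 = 249 kN.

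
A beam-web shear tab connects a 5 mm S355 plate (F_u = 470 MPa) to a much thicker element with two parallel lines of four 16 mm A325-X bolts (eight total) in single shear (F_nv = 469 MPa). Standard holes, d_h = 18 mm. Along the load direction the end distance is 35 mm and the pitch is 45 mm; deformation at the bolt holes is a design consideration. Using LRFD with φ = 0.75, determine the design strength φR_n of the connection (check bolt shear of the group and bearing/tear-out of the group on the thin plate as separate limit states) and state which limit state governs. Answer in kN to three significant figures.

Bolt shear: A_b = π·16²/4 = 201.1 mm²; R_n = 469 × 201.1 × 8 × 1 / 1000 = 754.4 kN → 0.75 × 754.4 = 566 kN.
Bearing (1.2 l_c t F_u ≤ 2.4 d t F_u): upper limit = 2.4·16·5·470 / 1000 = 90.24 kN.
  Edge l_c = 35 − 18/2 = 26 → r_n = 73.32 kN; interior l_c = 45 − 18 = 27 → r_n = 76.14 kN.
  R_n,bearing = 2·73.32 + 6·76.14 = 603.5 kN → 0.75 × 603.5 = 453 kN.
Bearing governs: 453 kN.

453 kN (bearing governs)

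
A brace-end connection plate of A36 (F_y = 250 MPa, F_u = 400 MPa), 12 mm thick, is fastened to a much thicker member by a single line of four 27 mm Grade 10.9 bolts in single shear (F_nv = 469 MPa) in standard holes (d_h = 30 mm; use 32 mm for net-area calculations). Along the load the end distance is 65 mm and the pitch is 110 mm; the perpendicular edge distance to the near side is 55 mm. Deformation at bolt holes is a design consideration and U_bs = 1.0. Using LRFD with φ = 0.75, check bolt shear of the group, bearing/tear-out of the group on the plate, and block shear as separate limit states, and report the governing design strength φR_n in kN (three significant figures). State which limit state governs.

674 kN (block shear governs)

Bolt shear: A_b = π·27²/4 = 572.6 mm²; R_n = 469 × 572.6 × 4 × 1 / 1000 = 1074 kN → 0.75 × 1074 = 806 kN.
Bearing: edge l_c = 50, r_n = 288 kN; interior l_c = 80, r_n = 311 kN; R_n = 288 + 3·311 = 1221 kN → 916 kN.
Block shear: A_gv = 4740, A_nv = 3396, A_nt = 468 mm²; R_n = min(0.6F_uA_nv, 0.6F_yA_gv) + U_bs·F_u·A_nt = 898.2 kN → 674 kN.
Block shear governs: 674 kN.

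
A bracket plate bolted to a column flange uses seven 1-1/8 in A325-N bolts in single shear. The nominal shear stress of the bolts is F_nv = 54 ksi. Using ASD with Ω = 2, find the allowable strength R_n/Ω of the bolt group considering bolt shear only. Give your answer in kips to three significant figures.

A_b = π × 1.125² / 4 = 0.994 in².
R_n = F_nv · A_b · n · n_s = 54 × 0.994 × 7 × 1 = 375.7 kips.
Allowable strength R_n/Ω = 375.7 / 2 = 188 kips.

188 kips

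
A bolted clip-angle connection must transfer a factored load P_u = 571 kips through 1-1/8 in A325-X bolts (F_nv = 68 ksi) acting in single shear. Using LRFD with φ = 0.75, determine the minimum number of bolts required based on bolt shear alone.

12 bolts

A_b = π·1.125²/4 = 0.994 in².
Per-bolt design strength φR_n = 0.75 × 68 × 0.994 × 1 = 50.69 kips.
n ≥ 571 / 50.69 = 11.26 → use 12 bolts.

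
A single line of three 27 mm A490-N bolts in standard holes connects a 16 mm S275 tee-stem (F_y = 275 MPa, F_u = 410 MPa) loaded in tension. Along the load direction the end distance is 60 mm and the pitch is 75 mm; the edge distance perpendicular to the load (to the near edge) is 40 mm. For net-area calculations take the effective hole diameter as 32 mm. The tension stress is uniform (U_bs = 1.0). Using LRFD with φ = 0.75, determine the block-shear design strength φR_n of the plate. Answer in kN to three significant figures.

502 kN

Shear plane L_v = 60 + 2·75 = 210 mm; A_gv = 210 × 16 = 3360 mm².
A_nv = (210 − 2.5·32) × 16 = 2080 mm².
A_nt = (40 − 0.5·32) × 16 = 384 mm².
0.6 F_u A_nv = 511.7 kN; 0.6 F_y A_gv = 554.4 kN → shear rupture governs the shear term.
R_n = 511.7 + 1.0 × 410 × 384 / 1000 = 669.1 kN.
Design strength φR_n = 0.75 × 669.1 = 502 kN.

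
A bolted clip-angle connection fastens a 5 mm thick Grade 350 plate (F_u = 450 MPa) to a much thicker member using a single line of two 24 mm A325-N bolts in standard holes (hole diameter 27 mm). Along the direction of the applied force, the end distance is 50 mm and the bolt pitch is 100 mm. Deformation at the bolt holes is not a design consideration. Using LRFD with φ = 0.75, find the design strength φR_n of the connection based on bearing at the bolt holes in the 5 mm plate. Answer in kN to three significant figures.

214 kN

Per bolt r_n = 1.5 l_c t F_u ≤ 3.0 d t F_u; upper limit = 3.0 × 24 × 5 × 450 / 1000 = 162 kN.
Edge bolt: l_c = 50 − 27/2 = 36.5 mm → 1.5 × 36.5 × 5 × 450 / 1000 = 123.2 → r_n = 123.2 kN.
Interior bolts: l_c = 100 − 27 = 73 mm → 1.5 × 73 × 5 × 450 / 1000 = 246.4 → r_n = 162 kN.
R_n = 1 × 123.2 + 1 × 162 = 285.2 kN.
Design strength φR_n = 0.75 × 285.2 = 214 kN.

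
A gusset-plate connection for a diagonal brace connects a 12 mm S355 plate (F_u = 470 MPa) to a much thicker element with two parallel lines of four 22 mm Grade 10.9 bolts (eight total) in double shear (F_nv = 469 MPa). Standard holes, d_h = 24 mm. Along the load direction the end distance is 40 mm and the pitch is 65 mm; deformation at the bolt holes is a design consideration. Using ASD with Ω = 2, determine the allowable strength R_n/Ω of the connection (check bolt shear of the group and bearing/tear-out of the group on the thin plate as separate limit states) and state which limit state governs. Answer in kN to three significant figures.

1020 kN (bearing governs)

Bolt shear: A_b = π·22²/4 = 380.1 mm²; R_n = 469 × 380.1 × 8 × 2 / 1000 = 2853 kN → 2853 / 2 = 1430 kN.
Bearing (1.2 l_c t F_u ≤ 2.4 d t F_u): upper limit = 2.4·22·12·470 / 1000 = 297.8 kN.
  Edge l_c = 40 − 24/2 = 28 → r_n = 189.5 kN; interior l_c = 65 − 24 = 41 → r_n = 277.5 kN.
  R_n,bearing = 2·189.5 + 6·277.5 = 2044 kN → 2044 / 2 = 1020 kN.
Bearing governs: 1020 kN.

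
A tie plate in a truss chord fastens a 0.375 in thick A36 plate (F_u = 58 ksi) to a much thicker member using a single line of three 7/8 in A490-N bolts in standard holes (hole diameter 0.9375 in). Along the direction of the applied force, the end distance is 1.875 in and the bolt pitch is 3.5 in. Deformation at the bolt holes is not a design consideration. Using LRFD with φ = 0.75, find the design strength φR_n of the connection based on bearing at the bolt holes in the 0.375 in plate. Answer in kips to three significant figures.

120 kips

Per bolt r_n = 1.5 l_c t F_u ≤ 3.0 d t F_u; upper limit = 3.0 × 0.875 × 0.375 × 58 = 57.09 kips.
Edge bolt: l_c = 1.875 − 0.9375/2 = 1.406 in → 1.5 × 1.406 × 0.375 × 58 = 45.88 → r_n = 45.88 kips.
Interior bolts: l_c = 3.5 − 0.9375 = 2.562 in → 1.5 × 2.562 × 0.375 × 58 = 83.6 → r_n = 57.09 kips.
R_n = 1 × 45.88 + 2 × 57.09 = 160.1 kips.
Design strength φR_n = 0.75 × 160.1 = 120 kips.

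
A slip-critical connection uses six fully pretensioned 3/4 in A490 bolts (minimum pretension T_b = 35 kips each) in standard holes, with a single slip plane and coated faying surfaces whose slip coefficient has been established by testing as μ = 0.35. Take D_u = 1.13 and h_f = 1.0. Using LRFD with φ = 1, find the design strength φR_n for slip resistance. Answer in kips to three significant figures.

83.1 kips

R_n = μ · D_u · h_f · T_b · n_s · n_b = 0.35 × 1.13 × 1.0 × 35 × 1 × 6 = 83.05 kips.
Design strength φR_n = 1 × 83.05 = 83.1 kips.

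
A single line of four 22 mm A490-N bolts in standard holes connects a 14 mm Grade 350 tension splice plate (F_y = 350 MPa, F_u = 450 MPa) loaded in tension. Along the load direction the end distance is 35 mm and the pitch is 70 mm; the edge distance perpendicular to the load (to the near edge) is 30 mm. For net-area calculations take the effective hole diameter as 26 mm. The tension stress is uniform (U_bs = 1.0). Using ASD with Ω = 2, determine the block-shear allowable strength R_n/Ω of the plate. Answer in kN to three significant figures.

Shear plane L_v = 35 + 3·70 = 245 mm; A_gv = 245 × 14 = 3430 mm².
A_nv = (245 − 3.5·26) × 14 = 2156 mm².
A_nt = (30 − 0.5·26) × 14 = 238 mm².
0.6 F_u A_nv = 582.1 kN; 0.6 F_y A_gv = 720.3 kN → shear rupture governs the shear term.
R_n = 582.1 + 1.0 × 450 × 238 / 1000 = 689.2 kN.
Allowable strength R_n/Ω = 689.2 / 2 = 345 kN.

345 kN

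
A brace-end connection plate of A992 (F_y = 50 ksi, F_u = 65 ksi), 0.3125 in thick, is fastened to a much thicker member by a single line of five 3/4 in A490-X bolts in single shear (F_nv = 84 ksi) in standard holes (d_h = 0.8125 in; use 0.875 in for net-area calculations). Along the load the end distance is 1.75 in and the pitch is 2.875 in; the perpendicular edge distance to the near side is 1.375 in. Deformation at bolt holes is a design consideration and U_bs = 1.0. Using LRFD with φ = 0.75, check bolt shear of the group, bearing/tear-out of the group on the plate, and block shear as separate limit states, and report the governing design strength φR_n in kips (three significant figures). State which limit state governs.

Bolt shear: A_b = π·0.75²/4 = 0.4418 in²; R_n = 84 × 0.4418 × 5 × 1 = 185.6 kips → 0.75 × 185.6 = 139 kips.
Bearing: edge l_c = 1.344, r_n = 32.75 kips; interior l_c = 2.062, r_n = 36.56 kips; R_n = 32.75 + 4·36.56 = 179 kips → 134 kips.
Block shear: A_gv = 4.141, A_nv = 2.91, A_nt = 0.293 in²; R_n = min(0.6F_uA_nv, 0.6F_yA_gv) + U_bs·F_u·A_nt = 132.5 kips → 99.4 kips.
Block shear governs: 99.4 kips.

99.4 kips (block shear governs)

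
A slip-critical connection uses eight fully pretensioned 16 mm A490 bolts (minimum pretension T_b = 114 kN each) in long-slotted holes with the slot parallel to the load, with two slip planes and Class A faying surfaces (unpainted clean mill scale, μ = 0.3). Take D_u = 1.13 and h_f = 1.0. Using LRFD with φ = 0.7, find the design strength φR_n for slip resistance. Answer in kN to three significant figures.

R_n = μ · D_u · h_f · T_b · n_s · n_b = 0.3 × 1.13 × 1.0 × 114 × 2 × 8 = 618.3 kN.
Design strength φR_n = 0.7 × 618.3 = 433 kN.

433 kN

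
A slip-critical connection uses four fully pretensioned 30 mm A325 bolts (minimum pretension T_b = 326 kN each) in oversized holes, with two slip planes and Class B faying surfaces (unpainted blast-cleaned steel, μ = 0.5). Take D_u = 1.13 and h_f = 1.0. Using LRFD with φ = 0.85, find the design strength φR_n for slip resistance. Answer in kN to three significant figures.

1250 kN

R_n = μ · D_u · h_f · T_b · n_s · n_b = 0.5 × 1.13 × 1.0 × 326 × 2 × 4 = 1474 kN.
Design strength φR_n = 0.85 × 1474 = 1250 kN.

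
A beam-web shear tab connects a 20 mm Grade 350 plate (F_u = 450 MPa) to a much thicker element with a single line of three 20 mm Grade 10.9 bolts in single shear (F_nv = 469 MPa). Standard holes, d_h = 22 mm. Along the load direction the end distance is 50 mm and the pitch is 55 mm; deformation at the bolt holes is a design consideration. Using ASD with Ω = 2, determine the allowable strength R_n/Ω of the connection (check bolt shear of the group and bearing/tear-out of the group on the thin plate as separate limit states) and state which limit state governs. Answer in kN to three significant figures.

221 kN (bolt shear governs)

Bolt shear: A_b = π·20²/4 = 314.2 mm²; R_n = 469 × 314.2 × 3 × 1 / 1000 = 442 kN → 442 / 2 = 221 kN.
Bearing (1.2 l_c t F_u ≤ 2.4 d t F_u): upper limit = 2.4·20·20·450 / 1000 = 432 kN.
  Edge l_c = 50 − 22/2 = 39 → r_n = 421.2 kN; interior l_c = 55 − 22 = 33 → r_n = 356.4 kN.
  R_n,bearing = 1·421.2 + 2·356.4 = 1134 kN → 1134 / 2 = 567 kN.
Bolt shear governs: 221 kN.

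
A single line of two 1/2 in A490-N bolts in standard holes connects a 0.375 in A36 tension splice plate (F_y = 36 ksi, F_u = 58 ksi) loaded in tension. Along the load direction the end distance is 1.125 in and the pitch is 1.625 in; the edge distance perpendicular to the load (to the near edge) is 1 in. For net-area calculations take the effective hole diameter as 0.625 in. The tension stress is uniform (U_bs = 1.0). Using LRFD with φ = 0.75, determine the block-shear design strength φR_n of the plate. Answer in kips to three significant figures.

27.9 kips

Shear plane L_v = 1.125 + 1·1.625 = 2.75 in; A_gv = 2.75 × 0.375 = 1.031 in².
A_nv = (2.75 − 1.5·0.625) × 0.375 = 0.6797 in².
A_nt = (1 − 0.5·0.625) × 0.375 = 0.2578 in².
0.6 F_u A_nv = 23.65 kips; 0.6 F_y A_gv = 22.27 kips → shear yielding governs the shear term.
R_n = 22.27 + 1.0 × 58 × 0.2578 = 37.23 kips.
Design strength φR_n = 0.75 × 37.23 = 27.9 kips.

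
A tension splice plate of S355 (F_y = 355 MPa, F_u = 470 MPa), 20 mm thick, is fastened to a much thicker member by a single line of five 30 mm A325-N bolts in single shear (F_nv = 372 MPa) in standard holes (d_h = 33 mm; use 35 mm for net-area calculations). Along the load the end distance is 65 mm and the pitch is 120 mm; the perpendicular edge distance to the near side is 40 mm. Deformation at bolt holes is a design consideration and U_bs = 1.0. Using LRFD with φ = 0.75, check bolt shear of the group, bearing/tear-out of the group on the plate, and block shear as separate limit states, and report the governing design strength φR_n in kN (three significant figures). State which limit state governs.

Bolt shear: A_b = π·30²/4 = 706.9 mm²; R_n = 372 × 706.9 × 5 × 1 / 1000 = 1315 kN → 0.75 × 1315 = 986 kN.
Bearing: edge l_c = 48.5, r_n = 547.1 kN; interior l_c = 87, r_n = 676.8 kN; R_n = 547.1 + 4·676.8 = 3254 kN → 2440 kN.
Block shear: A_gv = 10900, A_nv = 7750, A_nt = 450 mm²; R_n = min(0.6F_uA_nv, 0.6F_yA_gv) + U_bs·F_u·A_nt = 2397 kN → 1800 kN.
Bolt shear governs: 986 kN.

986 kN (bolt shear governs)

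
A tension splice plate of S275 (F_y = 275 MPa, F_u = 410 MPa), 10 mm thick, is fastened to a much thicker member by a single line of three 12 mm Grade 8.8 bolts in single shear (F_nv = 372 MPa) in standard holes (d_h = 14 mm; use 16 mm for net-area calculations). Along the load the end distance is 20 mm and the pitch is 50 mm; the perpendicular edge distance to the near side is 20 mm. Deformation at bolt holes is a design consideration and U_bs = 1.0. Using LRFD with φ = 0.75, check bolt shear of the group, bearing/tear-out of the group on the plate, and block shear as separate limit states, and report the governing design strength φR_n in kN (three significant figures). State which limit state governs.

94.7 kN (bolt shear governs)

Bolt shear: A_b = π·12²/4 = 113.1 mm²; R_n = 372 × 113.1 × 3 × 1 / 1000 = 126.2 kN → 0.75 × 126.2 = 94.7 kN.
Bearing: edge l_c = 13, r_n = 63.96 kN; interior l_c = 36, r_n = 118.1 kN; R_n = 63.96 + 2·118.1 = 300.1 kN → 225 kN.
Block shear: A_gv = 1200, A_nv = 800, A_nt = 120 mm²; R_n = min(0.6F_uA_nv, 0.6F_yA_gv) + U_bs·F_u·A_nt = 246 kN → 184 kN.
Bolt shear governs: 94.7 kN.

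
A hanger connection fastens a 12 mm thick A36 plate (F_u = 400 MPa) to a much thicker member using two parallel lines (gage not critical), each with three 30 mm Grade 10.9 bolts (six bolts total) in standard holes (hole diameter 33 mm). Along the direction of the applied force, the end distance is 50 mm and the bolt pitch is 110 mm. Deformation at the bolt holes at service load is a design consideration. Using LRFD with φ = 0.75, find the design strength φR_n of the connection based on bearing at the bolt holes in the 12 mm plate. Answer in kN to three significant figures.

1330 kN

Per bolt r_n = 1.2 l_c t F_u ≤ 2.4 d t F_u; upper limit = 2.4 × 30 × 12 × 400 / 1000 = 345.6 kN.
Edge bolt: l_c = 50 − 33/2 = 33.5 mm → 1.2 × 33.5 × 12 × 400 / 1000 = 193 → r_n = 193 kN.
Interior bolts: l_c = 110 − 33 = 77 mm → 1.2 × 77 × 12 × 400 / 1000 = 443.5 → r_n = 345.6 kN.
R_n = 2 × 193 + 4 × 345.6 = 1768 kN.
Design strength φR_n = 0.75 × 1768 = 1330 kN.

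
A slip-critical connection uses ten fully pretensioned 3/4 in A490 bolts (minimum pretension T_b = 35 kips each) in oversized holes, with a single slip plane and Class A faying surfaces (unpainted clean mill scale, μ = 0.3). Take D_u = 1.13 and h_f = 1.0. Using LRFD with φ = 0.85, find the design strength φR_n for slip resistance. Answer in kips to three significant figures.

R_n = μ · D_u · h_f · T_b · n_s · n_b = 0.3 × 1.13 × 1.0 × 35 × 1 × 10 = 118.6 kips.
Design strength φR_n = 0.85 × 118.6 = 101 kips.

101 kips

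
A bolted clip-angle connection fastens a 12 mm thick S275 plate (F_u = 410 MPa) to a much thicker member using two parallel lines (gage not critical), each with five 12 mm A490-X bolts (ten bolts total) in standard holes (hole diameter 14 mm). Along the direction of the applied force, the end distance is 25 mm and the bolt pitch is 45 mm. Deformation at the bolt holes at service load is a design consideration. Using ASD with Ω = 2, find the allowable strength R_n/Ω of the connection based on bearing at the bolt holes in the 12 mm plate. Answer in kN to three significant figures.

673 kN

Per bolt r_n = 1.2 l_c t F_u ≤ 2.4 d t F_u; upper limit = 2.4 × 12 × 12 × 410 / 1000 = 141.7 kN.
Edge bolt: l_c = 25 − 14/2 = 18 mm → 1.2 × 18 × 12 × 410 / 1000 = 106.3 → r_n = 106.3 kN.
Interior bolts: l_c = 45 − 14 = 31 mm → 1.2 × 31 × 12 × 410 / 1000 = 183 → r_n = 141.7 kN.
R_n = 2 × 106.3 + 8 × 141.7 = 1346 kN.
Allowable strength R_n/Ω = 1346 / 2 = 673 kN.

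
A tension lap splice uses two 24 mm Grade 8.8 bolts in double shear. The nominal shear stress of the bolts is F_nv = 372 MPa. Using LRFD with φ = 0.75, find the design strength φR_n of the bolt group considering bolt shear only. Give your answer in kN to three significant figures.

505 kN

A_b = π × 24² / 4 = 452.4 mm².
R_n = F_nv · A_b · n · n_s = 372 × 452.4 × 2 × 2 / 1000 = 673.2 kN.
Design strength φR_n = 0.75 × 673.2 = 505 kN.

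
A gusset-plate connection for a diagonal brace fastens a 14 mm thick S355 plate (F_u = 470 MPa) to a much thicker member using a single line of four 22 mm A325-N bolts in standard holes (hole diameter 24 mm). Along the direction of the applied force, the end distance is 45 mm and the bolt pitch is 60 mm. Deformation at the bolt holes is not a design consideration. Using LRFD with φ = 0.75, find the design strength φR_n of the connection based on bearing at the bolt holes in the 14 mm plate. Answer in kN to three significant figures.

1040 kN

Per bolt r_n = 1.5 l_c t F_u ≤ 3.0 d t F_u; upper limit = 3.0 × 22 × 14 × 470 / 1000 = 434.3 kN.
Edge bolt: l_c = 45 − 24/2 = 33 mm → 1.5 × 33 × 14 × 470 / 1000 = 325.7 → r_n = 325.7 kN.
Interior bolts: l_c = 60 − 24 = 36 mm → 1.5 × 36 × 14 × 470 / 1000 = 355.3 → r_n = 355.3 kN.
R_n = 1 × 325.7 + 3 × 355.3 = 1392 kN.
Design strength φR_n = 0.75 × 1392 = 1040 kN.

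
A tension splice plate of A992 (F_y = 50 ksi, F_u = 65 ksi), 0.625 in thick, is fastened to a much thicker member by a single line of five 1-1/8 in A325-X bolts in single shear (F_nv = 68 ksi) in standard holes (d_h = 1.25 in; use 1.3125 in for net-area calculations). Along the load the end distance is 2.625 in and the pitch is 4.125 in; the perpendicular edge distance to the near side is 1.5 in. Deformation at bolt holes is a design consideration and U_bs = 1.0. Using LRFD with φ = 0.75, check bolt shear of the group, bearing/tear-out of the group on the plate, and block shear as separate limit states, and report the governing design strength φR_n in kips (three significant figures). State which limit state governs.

253 kips (bolt shear governs)

Bolt shear: A_b = π·1.125²/4 = 0.994 in²; R_n = 68 × 0.994 × 5 × 1 = 338 kips → 0.75 × 338 = 253 kips.
Bearing: edge l_c = 2, r_n = 97.5 kips; interior l_c = 2.875, r_n = 109.7 kips; R_n = 97.5 + 4·109.7 = 536.2 kips → 402 kips.
Block shear: A_gv = 11.95, A_nv = 8.262, A_nt = 0.5273 in²; R_n = min(0.6F_uA_nv, 0.6F_yA_gv) + U_bs·F_u·A_nt = 356.5 kips → 267 kips.
Bolt shear governs: 253 kips.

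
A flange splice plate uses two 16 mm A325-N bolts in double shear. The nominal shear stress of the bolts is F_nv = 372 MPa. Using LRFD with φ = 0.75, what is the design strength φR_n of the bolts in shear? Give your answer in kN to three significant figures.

224 kN

A_b = π × 16² / 4 = 201.1 mm².
R_n = F_nv · A_b · n · n_s = 372 × 201.1 × 2 × 2 / 1000 = 299.2 kN.
Design strength φR_n = 0.75 × 299.2 = 224 kN.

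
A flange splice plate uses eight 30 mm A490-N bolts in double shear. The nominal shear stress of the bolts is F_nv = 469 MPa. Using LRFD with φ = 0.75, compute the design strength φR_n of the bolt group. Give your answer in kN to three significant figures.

3980 kN

A_b = π × 30² / 4 = 706.9 mm².
R_n = F_nv · A_b · n · n_s = 469 × 706.9 × 8 × 2 / 1000 = 5304 kN.
Design strength φR_n = 0.75 × 5304 = 3980 kN.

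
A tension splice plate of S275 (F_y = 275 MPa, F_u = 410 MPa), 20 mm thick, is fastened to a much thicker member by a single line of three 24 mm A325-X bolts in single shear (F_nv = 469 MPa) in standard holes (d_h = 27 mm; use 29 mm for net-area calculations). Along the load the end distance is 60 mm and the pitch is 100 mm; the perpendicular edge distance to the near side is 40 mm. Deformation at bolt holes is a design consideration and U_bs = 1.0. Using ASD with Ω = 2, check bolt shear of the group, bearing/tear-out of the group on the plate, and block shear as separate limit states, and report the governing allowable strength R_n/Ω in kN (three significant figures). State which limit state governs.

318 kN (bolt shear governs)

Bolt shear: A_b = π·24²/4 = 452.4 mm²; R_n = 469 × 452.4 × 3 × 1 / 1000 = 636.5 kN → 636.5 / 2 = 318 kN.
Bearing: edge l_c = 46.5, r_n = 457.6 kN; interior l_c = 73, r_n = 472.3 kN; R_n = 457.6 + 2·472.3 = 1402 kN → 701 kN.
Block shear: A_gv = 5200, A_nv = 3750, A_nt = 510 mm²; R_n = min(0.6F_uA_nv, 0.6F_yA_gv) + U_bs·F_u·A_nt = 1067 kN → 534 kN.
Bolt shear governs: 318 kN.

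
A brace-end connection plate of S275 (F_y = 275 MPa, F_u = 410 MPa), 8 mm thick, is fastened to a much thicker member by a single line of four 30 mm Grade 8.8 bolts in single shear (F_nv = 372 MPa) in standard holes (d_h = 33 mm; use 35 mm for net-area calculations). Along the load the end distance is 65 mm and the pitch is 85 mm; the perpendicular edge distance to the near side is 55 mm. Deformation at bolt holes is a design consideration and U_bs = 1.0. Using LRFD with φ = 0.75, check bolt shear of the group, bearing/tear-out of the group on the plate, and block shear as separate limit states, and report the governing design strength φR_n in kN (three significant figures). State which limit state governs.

384 kN (block shear governs)

Bolt shear: A_b = π·30²/4 = 706.9 mm²; R_n = 372 × 706.9 × 4 × 1 / 1000 = 1052 kN → 0.75 × 1052 = 789 kN.
Bearing: edge l_c = 48.5, r_n = 190.9 kN; interior l_c = 52, r_n = 204.7 kN; R_n = 190.9 + 3·204.7 = 804.9 kN → 604 kN.
Block shear: A_gv = 2560, A_nv = 1580, A_nt = 300 mm²; R_n = min(0.6F_uA_nv, 0.6F_yA_gv) + U_bs·F_u·A_nt = 511.7 kN → 384 kN.
Block shear governs: 384 kN.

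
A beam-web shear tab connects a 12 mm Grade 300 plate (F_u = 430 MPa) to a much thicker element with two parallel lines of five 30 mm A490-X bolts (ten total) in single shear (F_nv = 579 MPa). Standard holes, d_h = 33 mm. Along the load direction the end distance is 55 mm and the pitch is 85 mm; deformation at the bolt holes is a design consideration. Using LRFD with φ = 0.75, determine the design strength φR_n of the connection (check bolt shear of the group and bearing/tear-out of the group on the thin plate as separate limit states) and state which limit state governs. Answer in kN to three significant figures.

Bolt shear: A_b = π·30²/4 = 706.9 mm²; R_n = 579 × 706.9 × 10 × 1 / 1000 = 4093 kN → 0.75 × 4093 = 3070 kN.
Bearing (1.2 l_c t F_u ≤ 2.4 d t F_u): upper limit = 2.4·30·12·430 / 1000 = 371.5 kN.
  Edge l_c = 55 − 33/2 = 38.5 → r_n = 238.4 kN; interior l_c = 85 − 33 = 52 → r_n = 322 kN.
  R_n,bearing = 2·238.4 + 8·322 = 3053 kN → 0.75 × 3053 = 2290 kN.
Bearing governs: 2290 kN.

2290 kN (bearing governs)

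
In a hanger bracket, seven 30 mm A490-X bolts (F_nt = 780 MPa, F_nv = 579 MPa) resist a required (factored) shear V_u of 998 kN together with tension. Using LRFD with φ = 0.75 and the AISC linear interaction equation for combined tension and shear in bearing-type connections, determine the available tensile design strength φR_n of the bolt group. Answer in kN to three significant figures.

A_b = π·30²/4 = 706.9 mm²; f_rv = 998 × 1000 / (7 × 706.9) = 201.7 MPa.
F'_nt = 1.3 F_nt − (F_nt / φF_nv) f_rv = 1.3·780 − (780/(0.75·579))·201.7 = 651.7 MPa, capped at F_nt → F'_nt = 651.7 MPa.
R_n = F'_nt · A_b · n = 651.7 × 706.9 × 7 / 1000 = 3225 kN.
Design strength φR_n = 0.75 × 3225 = 2420 kN.

2420 kN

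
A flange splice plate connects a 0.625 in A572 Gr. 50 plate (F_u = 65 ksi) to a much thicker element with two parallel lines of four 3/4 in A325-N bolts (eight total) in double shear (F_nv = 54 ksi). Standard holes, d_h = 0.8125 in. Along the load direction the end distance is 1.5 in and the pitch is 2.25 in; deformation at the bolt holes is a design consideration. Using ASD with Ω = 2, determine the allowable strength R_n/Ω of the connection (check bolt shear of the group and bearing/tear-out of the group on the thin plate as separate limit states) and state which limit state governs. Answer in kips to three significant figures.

191 kips (bolt shear governs)

Bolt shear: A_b = π·0.75²/4 = 0.4418 in²; R_n = 54 × 0.4418 × 8 × 2 = 381.7 kips → 381.7 / 2 = 191 kips.
Bearing (1.2 l_c t F_u ≤ 2.4 d t F_u): upper limit = 2.4·0.75·0.625·65 = 73.12 kips.
  Edge l_c = 1.5 − 0.8125/2 = 1.094 → r_n = 53.32 kips; interior l_c = 2.25 − 0.8125 = 1.438 → r_n = 70.08 kips.
  R_n,bearing = 2·53.32 + 6·70.08 = 527.1 kips → 527.1 / 2 = 264 kips.
Bolt shear governs: 191 kips.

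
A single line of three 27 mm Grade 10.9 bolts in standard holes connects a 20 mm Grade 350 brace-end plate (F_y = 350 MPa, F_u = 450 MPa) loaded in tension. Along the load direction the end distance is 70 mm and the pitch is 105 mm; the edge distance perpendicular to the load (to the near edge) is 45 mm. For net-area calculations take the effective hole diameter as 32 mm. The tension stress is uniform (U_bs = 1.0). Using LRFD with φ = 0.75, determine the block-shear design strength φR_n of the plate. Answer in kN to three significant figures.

Shear plane L_v = 70 + 2·105 = 280 mm; A_gv = 280 × 20 = 5600 mm².
A_nv = (280 − 2.5·32) × 20 = 4000 mm².
A_nt = (45 − 0.5·32) × 20 = 580 mm².
0.6 F_u A_nv = 1080 kN; 0.6 F_y A_gv = 1176 kN → shear rupture governs the shear term.
R_n = 1080 + 1.0 × 450 × 580 / 1000 = 1341 kN.
Design strength φR_n = 0.75 × 1341 = 1010 kN.

1010 kN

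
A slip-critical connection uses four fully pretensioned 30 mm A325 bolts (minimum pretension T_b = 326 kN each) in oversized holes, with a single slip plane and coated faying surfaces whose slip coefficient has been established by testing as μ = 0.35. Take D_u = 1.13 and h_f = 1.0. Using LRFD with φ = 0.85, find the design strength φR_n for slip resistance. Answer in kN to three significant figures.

R_n = μ · D_u · h_f · T_b · n_s · n_b = 0.35 × 1.13 × 1.0 × 326 × 1 × 4 = 515.7 kN.
Design strength φR_n = 0.85 × 515.7 = 438 kN.

438 kN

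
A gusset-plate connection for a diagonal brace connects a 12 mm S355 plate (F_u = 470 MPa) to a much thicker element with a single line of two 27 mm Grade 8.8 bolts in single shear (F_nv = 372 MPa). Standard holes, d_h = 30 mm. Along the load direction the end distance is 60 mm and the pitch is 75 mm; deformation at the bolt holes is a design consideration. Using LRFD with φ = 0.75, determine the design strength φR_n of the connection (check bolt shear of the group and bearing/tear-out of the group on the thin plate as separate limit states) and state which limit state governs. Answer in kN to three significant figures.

Bolt shear: A_b = π·27²/4 = 572.6 mm²; R_n = 372 × 572.6 × 2 × 1 / 1000 = 426 kN → 0.75 × 426 = 319 kN.
Bearing (1.2 l_c t F_u ≤ 2.4 d t F_u): upper limit = 2.4·27·12·470 / 1000 = 365.5 kN.
  Edge l_c = 60 − 30/2 = 45 → r_n = 304.6 kN; interior l_c = 75 − 30 = 45 → r_n = 304.6 kN.
  R_n,bearing = 1·304.6 + 1·304.6 = 609.1 kN → 0.75 × 609.1 = 457 kN.
Bolt shear governs: 319 kN.

319 kN (bolt shear governs)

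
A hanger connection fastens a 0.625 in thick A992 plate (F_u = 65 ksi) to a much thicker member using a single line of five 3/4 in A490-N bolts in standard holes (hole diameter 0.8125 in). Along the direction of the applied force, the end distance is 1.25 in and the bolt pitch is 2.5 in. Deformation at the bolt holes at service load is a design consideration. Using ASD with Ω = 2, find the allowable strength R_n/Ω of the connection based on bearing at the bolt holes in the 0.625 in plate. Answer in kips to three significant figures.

Per bolt r_n = 1.2 l_c t F_u ≤ 2.4 d t F_u; upper limit = 2.4 × 0.75 × 0.625 × 65 = 73.12 kips.
Edge bolt: l_c = 1.25 − 0.8125/2 = 0.8438 in → 1.2 × 0.8438 × 0.625 × 65 = 41.13 → r_n = 41.13 kips.
Interior bolts: l_c = 2.5 − 0.8125 = 1.688 in → 1.2 × 1.688 × 0.625 × 65 = 82.27 → r_n = 73.12 kips.
R_n = 1 × 41.13 + 4 × 73.12 = 333.6 kips.
Allowable strength R_n/Ω = 333.6 / 2 = 167 kips.

167 kips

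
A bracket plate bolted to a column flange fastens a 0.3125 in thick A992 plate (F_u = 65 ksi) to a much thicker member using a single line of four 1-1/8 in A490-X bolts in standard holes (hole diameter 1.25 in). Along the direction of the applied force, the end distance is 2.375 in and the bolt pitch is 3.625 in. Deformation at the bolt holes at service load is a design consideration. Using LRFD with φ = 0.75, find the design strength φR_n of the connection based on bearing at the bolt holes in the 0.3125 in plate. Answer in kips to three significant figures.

Per bolt r_n = 1.2 l_c t F_u ≤ 2.4 d t F_u; upper limit = 2.4 × 1.125 × 0.3125 × 65 = 54.84 kips.
Edge bolt: l_c = 2.375 − 1.25/2 = 1.75 in → 1.2 × 1.75 × 0.3125 × 65 = 42.66 → r_n = 42.66 kips.
Interior bolts: l_c = 3.625 − 1.25 = 2.375 in → 1.2 × 2.375 × 0.3125 × 65 = 57.89 → r_n = 54.84 kips.
R_n = 1 × 42.66 + 3 × 54.84 = 207.2 kips.
Design strength φR_n = 0.75 × 207.2 = 155 kips.

155 kips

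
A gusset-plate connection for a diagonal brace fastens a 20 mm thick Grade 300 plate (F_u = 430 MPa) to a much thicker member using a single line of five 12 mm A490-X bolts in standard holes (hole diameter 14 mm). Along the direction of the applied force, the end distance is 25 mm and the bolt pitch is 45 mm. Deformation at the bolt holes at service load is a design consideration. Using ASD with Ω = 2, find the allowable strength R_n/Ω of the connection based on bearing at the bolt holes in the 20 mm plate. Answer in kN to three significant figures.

588 kN

Per bolt r_n = 1.2 l_c t F_u ≤ 2.4 d t F_u; upper limit = 2.4 × 12 × 20 × 430 / 1000 = 247.7 kN.
Edge bolt: l_c = 25 − 14/2 = 18 mm → 1.2 × 18 × 20 × 430 / 1000 = 185.8 → r_n = 185.8 kN.
Interior bolts: l_c = 45 − 14 = 31 mm → 1.2 × 31 × 20 × 430 / 1000 = 319.9 → r_n = 247.7 kN.
R_n = 1 × 185.8 + 4 × 247.7 = 1176 kN.
Allowable strength R_n/Ω = 1176 / 2 = 588 kN.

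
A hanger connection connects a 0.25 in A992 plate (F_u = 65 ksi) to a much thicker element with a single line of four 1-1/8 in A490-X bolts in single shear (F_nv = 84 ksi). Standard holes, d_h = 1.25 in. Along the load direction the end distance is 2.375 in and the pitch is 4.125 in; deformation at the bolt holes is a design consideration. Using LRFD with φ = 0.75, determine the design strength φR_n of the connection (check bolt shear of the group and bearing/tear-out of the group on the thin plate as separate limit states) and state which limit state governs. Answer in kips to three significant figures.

Bolt shear: A_b = π·1.125²/4 = 0.994 in²; R_n = 84 × 0.994 × 4 × 1 = 334 kips → 0.75 × 334 = 250 kips.
Bearing (1.2 l_c t F_u ≤ 2.4 d t F_u): upper limit = 2.4·1.125·0.25·65 = 43.87 kips.
  Edge l_c = 2.375 − 1.25/2 = 1.75 → r_n = 34.12 kips; interior l_c = 4.125 − 1.25 = 2.875 → r_n = 43.87 kips.
  R_n,bearing = 1·34.12 + 3·43.87 = 165.7 kips → 0.75 × 165.7 = 124 kips.
Bearing governs: 124 kips.

124 kips (bearing governs)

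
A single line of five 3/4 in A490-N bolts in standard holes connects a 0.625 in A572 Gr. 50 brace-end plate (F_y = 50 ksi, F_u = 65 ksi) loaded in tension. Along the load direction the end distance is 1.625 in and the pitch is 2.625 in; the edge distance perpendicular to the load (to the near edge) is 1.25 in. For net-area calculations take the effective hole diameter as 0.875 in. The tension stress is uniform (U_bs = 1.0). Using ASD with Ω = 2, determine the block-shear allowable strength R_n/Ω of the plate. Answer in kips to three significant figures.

116 kips

Shear plane L_v = 1.625 + 4·2.625 = 12.12 in; A_gv = 12.12 × 0.625 = 7.578 in².
A_nv = (12.12 − 4.5·0.875) × 0.625 = 5.117 in².
A_nt = (1.25 − 0.5·0.875) × 0.625 = 0.5078 in².
0.6 F_u A_nv = 199.6 kips; 0.6 F_y A_gv = 227.3 kips → shear rupture governs the shear term.
R_n = 199.6 + 1.0 × 65 × 0.5078 = 232.6 kips.
Allowable strength R_n/Ω = 232.6 / 2 = 116 kips.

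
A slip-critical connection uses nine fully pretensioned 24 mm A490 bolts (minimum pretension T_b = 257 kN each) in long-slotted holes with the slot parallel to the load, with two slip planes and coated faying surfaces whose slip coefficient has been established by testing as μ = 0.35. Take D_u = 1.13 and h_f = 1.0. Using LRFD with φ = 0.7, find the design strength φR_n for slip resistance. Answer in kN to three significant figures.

1280 kN

R_n = μ · D_u · h_f · T_b · n_s · n_b = 0.35 × 1.13 × 1.0 × 257 × 2 × 9 = 1830 kN.
Design strength φR_n = 0.7 × 1830 = 1280 kN.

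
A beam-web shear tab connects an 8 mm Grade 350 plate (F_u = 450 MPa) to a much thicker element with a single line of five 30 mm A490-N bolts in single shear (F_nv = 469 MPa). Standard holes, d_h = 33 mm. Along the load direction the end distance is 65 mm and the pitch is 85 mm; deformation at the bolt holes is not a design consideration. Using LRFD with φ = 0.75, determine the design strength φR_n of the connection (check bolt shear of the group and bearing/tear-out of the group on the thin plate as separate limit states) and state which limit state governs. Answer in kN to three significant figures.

Bolt shear: A_b = π·30²/4 = 706.9 mm²; R_n = 469 × 706.9 × 5 × 1 / 1000 = 1658 kN → 0.75 × 1658 = 1240 kN.
Bearing (1.5 l_c t F_u ≤ 3.0 d t F_u): upper limit = 3.0·30·8·450 / 1000 = 324 kN.
  Edge l_c = 65 − 33/2 = 48.5 → r_n = 261.9 kN; interior l_c = 85 − 33 = 52 → r_n = 280.8 kN.
  R_n,bearing = 1·261.9 + 4·280.8 = 1385 kN → 0.75 × 1385 = 1040 kN.
Bearing governs: 1040 kN.

1040 kN (bearing governs)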